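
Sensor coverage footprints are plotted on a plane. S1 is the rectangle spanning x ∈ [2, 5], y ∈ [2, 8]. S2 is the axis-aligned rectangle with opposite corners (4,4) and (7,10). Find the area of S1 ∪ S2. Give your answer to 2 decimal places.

By inclusion–exclusion:
Individual areas: |S1| = 18, |S2| = 18.
|S1∩S2|: x∈[4,5], y∈[4,8] → 1·4 = 4.
|S1 ∪ S2| = 36 − 4 = 32.00.

32.00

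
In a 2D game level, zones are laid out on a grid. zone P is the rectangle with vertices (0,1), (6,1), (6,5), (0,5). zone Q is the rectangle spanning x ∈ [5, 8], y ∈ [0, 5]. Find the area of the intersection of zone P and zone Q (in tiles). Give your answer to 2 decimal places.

4.00

|zone P∩zone Q|: x∈[5,6], y∈[1,5] → 1·4 = 4.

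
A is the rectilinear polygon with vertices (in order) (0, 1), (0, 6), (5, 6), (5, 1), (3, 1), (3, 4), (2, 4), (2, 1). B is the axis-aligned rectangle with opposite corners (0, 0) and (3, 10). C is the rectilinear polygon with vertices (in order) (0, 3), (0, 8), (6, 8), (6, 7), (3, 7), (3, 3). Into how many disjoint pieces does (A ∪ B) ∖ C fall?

2

(A ∪ B) ∖ C splits into 2 disjoint pieces (area 6, area 19).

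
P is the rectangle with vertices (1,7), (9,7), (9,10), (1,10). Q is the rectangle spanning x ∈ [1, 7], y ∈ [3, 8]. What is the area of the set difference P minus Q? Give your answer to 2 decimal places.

18.00

|P∩Q|: x∈[1,7], y∈[7,8] → 6·1 = 6.
|P| = 24.
|P ∖ Q| = |P| − |P∩Q| = 24 − 6 = 18.00.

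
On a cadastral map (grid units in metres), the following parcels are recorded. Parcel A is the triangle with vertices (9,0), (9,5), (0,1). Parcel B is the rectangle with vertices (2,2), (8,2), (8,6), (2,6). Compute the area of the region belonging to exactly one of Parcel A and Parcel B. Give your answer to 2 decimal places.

31.81

|Parcel A| = 22.5, |Parcel B| = 24, |Parcel A∩Parcel B| = 7.3472.
|Parcel A △ Parcel B| = |Parcel A| + |Parcel B| − 2·|Parcel A∩Parcel B| = 22.5 + 24 − 14.6944 = 31.81.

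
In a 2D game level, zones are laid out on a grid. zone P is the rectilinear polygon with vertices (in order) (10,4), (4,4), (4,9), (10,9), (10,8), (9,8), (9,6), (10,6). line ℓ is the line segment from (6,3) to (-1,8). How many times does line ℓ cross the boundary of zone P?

2

The segment meets the boundary at (4.6,4), (4,4.429).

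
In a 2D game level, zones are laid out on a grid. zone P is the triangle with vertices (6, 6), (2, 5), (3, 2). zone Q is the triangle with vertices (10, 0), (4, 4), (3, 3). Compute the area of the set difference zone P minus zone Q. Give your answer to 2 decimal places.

|zone P| = 6.5, |zone P∩zone Q| = 0.6607.
|zone P ∖ zone Q| = |zone P| − |zone P∩zone Q| = 6.5 − 0.6607 = 5.84.

5.84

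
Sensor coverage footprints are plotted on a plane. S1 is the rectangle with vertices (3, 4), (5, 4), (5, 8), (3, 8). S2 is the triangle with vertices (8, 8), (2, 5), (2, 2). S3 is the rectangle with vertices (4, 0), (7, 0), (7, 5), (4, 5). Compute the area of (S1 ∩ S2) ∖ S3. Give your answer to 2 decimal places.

|S1 ∩ S2| = 3.5.
|(S1 ∩ S2) ∩ S3| = 0.5.
|(S1 ∩ S2) ∖ S3| = 3.5 − 0.5 = 3.00.

3.00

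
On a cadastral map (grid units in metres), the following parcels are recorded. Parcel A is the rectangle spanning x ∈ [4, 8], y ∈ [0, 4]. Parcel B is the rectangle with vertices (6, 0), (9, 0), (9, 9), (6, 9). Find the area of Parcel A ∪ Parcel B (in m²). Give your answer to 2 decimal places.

35.00

By inclusion–exclusion:
Individual areas: |Parcel A| = 16, |Parcel B| = 27.
|Parcel A∩Parcel B|: x∈[6,8], y∈[0,4] → 2·4 = 8.
|Parcel A ∪ Parcel B| = 43 − 8 = 35.00.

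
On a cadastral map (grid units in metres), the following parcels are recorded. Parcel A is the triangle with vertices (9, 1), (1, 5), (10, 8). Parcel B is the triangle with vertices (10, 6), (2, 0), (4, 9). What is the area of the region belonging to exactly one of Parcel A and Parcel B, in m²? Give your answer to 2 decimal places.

25.22

|Parcel A| = 30, |Parcel B| = 30, |Parcel A∩Parcel B| = 17.3917.
|Parcel A △ Parcel B| = |Parcel A| + |Parcel B| − 2·|Parcel A∩Parcel B| = 30 + 30 − 34.7833 = 25.22.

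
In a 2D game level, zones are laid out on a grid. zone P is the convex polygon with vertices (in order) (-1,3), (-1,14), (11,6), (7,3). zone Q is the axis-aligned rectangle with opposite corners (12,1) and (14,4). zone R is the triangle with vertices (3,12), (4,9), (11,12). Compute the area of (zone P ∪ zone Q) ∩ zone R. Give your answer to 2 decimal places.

1.86

The region (zone P ∪ zone Q) ∩ zone R is the polygon with vertices (5.522,9.652), (4,9), (3.286,11.143).
By the shoelace formula its area is 1.86.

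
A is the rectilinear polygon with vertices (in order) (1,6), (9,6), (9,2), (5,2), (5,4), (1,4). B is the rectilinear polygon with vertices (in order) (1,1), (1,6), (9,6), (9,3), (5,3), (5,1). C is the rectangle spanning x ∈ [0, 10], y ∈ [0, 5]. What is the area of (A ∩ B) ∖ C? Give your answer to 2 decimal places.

8.00

|A ∩ B| = 20.
|(A ∩ B) ∩ C| = 12.
|(A ∩ B) ∖ C| = 20 − 12 = 8.00.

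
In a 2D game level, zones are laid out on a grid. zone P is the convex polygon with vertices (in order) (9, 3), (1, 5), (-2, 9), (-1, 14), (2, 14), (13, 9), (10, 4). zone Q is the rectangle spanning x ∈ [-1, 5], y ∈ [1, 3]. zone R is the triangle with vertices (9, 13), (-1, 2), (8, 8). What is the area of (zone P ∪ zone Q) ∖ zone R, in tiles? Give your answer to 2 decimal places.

|zone P ∪ zone Q| = 116.
|(zone P ∪ zone Q) ∩ zone R| = 16.5559.
|(zone P ∪ zone Q) ∖ zone R| = 116 − 16.5559 = 99.44.

99.44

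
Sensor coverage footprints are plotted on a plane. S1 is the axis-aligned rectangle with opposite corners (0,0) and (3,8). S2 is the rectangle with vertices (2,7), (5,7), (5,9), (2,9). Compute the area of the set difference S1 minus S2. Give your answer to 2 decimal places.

|S1∩S2|: x∈[2,3], y∈[7,8] → 1·1 = 1.
|S1| = 24.
|S1 ∖ S2| = |S1| − |S1∩S2| = 24 − 1 = 23.00.

23.00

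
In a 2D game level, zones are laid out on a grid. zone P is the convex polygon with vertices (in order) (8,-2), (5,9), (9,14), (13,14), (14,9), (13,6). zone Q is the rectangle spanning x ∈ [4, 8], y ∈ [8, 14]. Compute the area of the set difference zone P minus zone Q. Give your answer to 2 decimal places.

77.01

|zone P| = 85.5, |zone P∩zone Q| = 8.4886.
|zone P ∖ zone Q| = |zone P| − |zone P∩zone Q| = 85.5 − 8.4886 = 77.01.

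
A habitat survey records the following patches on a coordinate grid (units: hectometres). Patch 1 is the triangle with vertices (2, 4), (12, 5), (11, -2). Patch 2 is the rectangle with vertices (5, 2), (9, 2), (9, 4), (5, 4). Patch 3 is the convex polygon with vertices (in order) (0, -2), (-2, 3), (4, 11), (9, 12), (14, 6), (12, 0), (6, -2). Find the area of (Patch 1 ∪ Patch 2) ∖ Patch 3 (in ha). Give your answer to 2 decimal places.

1.60

|Patch 1 ∪ Patch 2| = 34.5.
|(Patch 1 ∪ Patch 2) ∩ Patch 3| = 32.9028.
|(Patch 1 ∪ Patch 2) ∖ Patch 3| = 34.5 − 32.9028 = 1.60.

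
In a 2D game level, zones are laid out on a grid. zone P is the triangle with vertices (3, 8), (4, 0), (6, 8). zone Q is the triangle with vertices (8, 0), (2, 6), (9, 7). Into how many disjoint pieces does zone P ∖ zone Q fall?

zone P ∖ zone Q splits into 2 disjoint pieces (area 4.4522, area 2.7429).

2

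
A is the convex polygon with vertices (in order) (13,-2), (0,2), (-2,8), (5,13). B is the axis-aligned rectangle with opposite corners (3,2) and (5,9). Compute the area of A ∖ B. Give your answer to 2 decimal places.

93.50

|A| = 107.5, |A∩B| = 14.
|A ∖ B| = |A| − |A∩B| = 107.5 − 14 = 93.50.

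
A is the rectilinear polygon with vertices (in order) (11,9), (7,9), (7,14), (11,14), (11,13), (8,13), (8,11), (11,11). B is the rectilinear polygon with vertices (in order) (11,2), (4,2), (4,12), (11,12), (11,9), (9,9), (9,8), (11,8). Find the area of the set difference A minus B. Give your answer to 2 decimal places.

5.00

|A| = 14, |A∩B| = 9.
|A ∖ B| = |A| − |A∩B| = 14 − 9 = 5.00.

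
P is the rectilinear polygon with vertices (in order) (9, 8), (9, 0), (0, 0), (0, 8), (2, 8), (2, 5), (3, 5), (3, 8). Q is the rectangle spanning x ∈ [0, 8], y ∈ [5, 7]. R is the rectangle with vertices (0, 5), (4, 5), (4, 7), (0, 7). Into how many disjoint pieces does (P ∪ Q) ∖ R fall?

(P ∪ Q) ∖ R splits into 2 disjoint pieces (area 61, area 2).

2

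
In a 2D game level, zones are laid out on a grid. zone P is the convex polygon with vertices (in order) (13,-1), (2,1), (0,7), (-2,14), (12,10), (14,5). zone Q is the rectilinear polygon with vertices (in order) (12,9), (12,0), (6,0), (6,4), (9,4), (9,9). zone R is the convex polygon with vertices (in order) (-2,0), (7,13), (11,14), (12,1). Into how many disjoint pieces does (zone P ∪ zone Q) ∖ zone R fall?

2

(zone P ∪ zone Q) ∖ zone R splits into 2 disjoint pieces (area 23.8258, area 36.6297).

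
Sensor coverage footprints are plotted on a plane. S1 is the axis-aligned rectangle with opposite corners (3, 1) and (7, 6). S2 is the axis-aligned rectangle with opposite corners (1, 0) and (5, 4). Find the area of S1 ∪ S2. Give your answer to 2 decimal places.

30.00

By inclusion–exclusion:
Individual areas: |S1| = 20, |S2| = 16.
|S1∩S2|: x∈[3,5], y∈[1,4] → 2·3 = 6.
|S1 ∪ S2| = 36 − 6 = 30.00.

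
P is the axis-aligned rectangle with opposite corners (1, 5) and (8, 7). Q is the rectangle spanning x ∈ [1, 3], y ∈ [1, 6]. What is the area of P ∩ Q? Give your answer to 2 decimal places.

|P∩Q|: x∈[1,3], y∈[5,6] → 2·1 = 2.

2.00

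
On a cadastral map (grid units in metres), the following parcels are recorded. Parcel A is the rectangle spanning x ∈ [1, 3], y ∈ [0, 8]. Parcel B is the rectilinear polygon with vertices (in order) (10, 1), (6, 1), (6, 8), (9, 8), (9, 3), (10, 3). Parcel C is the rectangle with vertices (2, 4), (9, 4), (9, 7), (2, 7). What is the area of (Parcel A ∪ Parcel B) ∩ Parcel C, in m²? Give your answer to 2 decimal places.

12.00

|Parcel A ∪ Parcel B| = 39.
|(Parcel A ∪ Parcel B) ∩ Parcel C| = 12.00.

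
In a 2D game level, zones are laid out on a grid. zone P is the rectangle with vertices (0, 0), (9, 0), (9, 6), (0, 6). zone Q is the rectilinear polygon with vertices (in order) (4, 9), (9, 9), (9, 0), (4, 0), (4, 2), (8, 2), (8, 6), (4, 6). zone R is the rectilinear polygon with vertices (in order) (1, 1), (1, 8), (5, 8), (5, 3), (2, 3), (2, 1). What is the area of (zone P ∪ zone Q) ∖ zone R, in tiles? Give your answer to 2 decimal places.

|zone P ∪ zone Q| = 69.
|(zone P ∪ zone Q) ∩ zone R| = 16.
|(zone P ∪ zone Q) ∖ zone R| = 69 − 16 = 53.00.

53.00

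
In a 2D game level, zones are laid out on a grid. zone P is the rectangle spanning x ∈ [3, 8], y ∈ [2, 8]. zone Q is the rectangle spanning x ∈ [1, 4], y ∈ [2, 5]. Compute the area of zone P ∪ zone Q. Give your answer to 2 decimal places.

By inclusion–exclusion:
Individual areas: |zone P| = 30, |zone Q| = 9.
|zone P∩zone Q|: x∈[3,4], y∈[2,5] → 1·3 = 3.
|zone P ∪ zone Q| = 39 − 3 = 36.00.

36.00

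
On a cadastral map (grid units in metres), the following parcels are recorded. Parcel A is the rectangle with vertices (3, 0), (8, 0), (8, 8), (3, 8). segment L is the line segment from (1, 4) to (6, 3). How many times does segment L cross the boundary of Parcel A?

1

The segment meets the boundary at (3,3.6).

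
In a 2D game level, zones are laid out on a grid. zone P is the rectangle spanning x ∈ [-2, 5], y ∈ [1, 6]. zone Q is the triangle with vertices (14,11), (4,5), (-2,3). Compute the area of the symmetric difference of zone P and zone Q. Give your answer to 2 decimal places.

|zone P| = 35, |zone Q| = 8, |zone P∩zone Q| = 3.7.
|zone P △ zone Q| = |zone P| + |zone Q| − 2·|zone P∩zone Q| = 35 + 8 − 7.4 = 35.60.

35.60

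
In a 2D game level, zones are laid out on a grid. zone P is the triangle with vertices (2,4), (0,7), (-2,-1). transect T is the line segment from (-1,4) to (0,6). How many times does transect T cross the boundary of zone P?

The segment meets the boundary at (-0.5,5).

1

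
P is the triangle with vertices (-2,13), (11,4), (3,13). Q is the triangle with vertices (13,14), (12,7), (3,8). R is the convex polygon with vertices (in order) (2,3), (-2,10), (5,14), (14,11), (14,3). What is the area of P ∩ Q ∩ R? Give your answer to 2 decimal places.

3.96

The intersection is the polygon with vertices (5.899,9.739), (7.931,7.452), (5.647,7.706), (4.191,8.714).
By the shoelace formula its area is 3.96.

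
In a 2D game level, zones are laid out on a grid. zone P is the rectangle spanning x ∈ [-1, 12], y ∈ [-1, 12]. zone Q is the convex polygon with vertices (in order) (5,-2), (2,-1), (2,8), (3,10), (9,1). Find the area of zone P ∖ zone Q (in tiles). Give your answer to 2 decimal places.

|zone P| = 169, |zone P∩zone Q| = 46.3333.
|zone P ∖ zone Q| = |zone P| − |zone P∩zone Q| = 169 − 46.3333 = 122.67.

122.67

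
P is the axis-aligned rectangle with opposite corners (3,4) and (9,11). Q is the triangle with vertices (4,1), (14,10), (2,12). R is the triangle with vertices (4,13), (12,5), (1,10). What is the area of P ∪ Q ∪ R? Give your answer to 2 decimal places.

By inclusion–exclusion:
Individual areas: |P| = 42, |Q| = 64, |R| = 24.
|P∩Q| = 40.0985.
|P∩R| = 15.1364.
|Q∩R| = 19.8389.
|P∩Q∩R| = 15.1364.
|P ∪ Q ∪ R| = 130 − 75.0737 + 15.1364 = 70.06.

70.06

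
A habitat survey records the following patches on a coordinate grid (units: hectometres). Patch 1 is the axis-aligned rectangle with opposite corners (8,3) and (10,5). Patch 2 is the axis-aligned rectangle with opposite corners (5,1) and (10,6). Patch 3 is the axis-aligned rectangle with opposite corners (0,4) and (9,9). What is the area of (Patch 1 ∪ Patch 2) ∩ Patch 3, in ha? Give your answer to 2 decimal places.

8.00

The region (Patch 1 ∪ Patch 2) ∩ Patch 3 is the polygon with vertices (5,6), (9,6), (9,4), (5,4).
By the shoelace formula its area is 8.00.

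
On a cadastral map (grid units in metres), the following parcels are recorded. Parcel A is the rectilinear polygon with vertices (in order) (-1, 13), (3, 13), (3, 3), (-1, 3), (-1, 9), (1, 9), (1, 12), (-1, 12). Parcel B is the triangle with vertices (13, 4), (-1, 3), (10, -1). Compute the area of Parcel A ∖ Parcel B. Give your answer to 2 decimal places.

|Parcel A| = 34, |Parcel A∩Parcel B| = 0.5714.
|Parcel A ∖ Parcel B| = |Parcel A| − |Parcel A∩Parcel B| = 34 − 0.5714 = 33.43.

33.43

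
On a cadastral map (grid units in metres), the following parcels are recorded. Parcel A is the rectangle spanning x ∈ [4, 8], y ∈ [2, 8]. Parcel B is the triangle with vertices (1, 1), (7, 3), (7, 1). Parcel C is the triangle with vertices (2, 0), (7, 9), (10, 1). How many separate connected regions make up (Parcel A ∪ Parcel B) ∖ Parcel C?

3

(Parcel A ∪ Parcel B) ∖ Parcel C splits into 3 disjoint pieces (area 5.3778, area 0.5208, area 0.4949).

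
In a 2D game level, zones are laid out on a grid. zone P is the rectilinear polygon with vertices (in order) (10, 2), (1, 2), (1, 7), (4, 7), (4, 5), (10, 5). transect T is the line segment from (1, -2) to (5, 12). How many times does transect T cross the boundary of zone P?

The segment meets the boundary at (3.571,7), (2.143,2).

2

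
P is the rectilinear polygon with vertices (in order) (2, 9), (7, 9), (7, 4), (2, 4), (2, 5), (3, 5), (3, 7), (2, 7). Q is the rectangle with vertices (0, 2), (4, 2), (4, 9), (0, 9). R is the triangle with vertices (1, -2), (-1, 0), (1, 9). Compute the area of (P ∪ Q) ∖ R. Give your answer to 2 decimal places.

|P ∪ Q| = 43.
|(P ∪ Q) ∩ R| = 4.75.
|(P ∪ Q) ∖ R| = 43 − 4.75 = 38.25.

38.25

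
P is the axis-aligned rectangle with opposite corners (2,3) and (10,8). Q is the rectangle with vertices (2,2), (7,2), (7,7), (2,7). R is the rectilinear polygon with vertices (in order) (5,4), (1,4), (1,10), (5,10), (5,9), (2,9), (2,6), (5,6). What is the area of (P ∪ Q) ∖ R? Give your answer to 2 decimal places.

39.00

|P ∪ Q| = 45.
|(P ∪ Q) ∩ R| = 6.
|(P ∪ Q) ∖ R| = 45 − 6 = 39.00.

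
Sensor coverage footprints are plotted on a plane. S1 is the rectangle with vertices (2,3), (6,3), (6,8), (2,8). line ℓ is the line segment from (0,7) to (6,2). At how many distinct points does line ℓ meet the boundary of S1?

2

The segment meets the boundary at (4.8,3), (2,5.333).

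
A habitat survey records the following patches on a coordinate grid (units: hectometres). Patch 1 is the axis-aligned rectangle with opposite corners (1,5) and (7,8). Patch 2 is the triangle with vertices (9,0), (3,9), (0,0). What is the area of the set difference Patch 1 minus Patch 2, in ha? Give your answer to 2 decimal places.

10.50

|Patch 1| = 18, |Patch 1∩Patch 2| = 7.5.
|Patch 1 ∖ Patch 2| = |Patch 1| − |Patch 1∩Patch 2| = 18 − 7.5 = 10.50.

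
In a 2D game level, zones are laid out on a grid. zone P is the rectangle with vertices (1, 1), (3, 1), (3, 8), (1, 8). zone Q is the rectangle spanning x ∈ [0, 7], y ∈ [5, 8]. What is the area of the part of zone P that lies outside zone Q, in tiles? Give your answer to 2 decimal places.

|zone P∩zone Q|: x∈[1,3], y∈[5,8] → 2·3 = 6.
|zone P| = 14.
|zone P ∖ zone Q| = |zone P| − |zone P∩zone Q| = 14 − 6 = 8.00.

8.00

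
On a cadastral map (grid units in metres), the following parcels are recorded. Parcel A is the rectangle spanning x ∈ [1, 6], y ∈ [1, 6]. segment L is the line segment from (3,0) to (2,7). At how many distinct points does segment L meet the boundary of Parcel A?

The segment meets the boundary at (2.143,6), (2.857,1).

2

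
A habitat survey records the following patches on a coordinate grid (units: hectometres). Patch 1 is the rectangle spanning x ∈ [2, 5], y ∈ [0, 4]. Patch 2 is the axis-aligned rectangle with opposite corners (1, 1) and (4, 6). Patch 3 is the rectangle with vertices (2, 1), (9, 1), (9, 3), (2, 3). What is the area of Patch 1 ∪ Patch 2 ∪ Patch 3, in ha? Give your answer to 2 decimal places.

By inclusion–exclusion:
Individual areas: |Patch 1| = 12, |Patch 2| = 15, |Patch 3| = 14.
|Patch 1∩Patch 2|: x∈[2,4], y∈[1,4] → 2·3 = 6.
|Patch 1∩Patch 3|: x∈[2,5], y∈[1,3] → 3·2 = 6.
|Patch 2∩Patch 3|: x∈[2,4], y∈[1,3] → 2·2 = 4.
|Patch 1∩Patch 2∩Patch 3| = 4.
|Patch 1 ∪ Patch 2 ∪ Patch 3| = 41 − 16 + 4 = 29.00.

29.00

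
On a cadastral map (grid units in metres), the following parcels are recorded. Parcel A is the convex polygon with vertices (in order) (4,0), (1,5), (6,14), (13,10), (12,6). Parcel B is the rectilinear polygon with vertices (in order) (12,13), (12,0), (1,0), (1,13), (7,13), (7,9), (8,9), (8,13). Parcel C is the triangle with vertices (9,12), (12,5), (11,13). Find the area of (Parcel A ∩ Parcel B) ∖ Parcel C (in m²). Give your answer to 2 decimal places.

78.03

|Parcel A ∩ Parcel B| = 84.5794.
|(Parcel A ∩ Parcel B) ∩ Parcel C| = 6.5533.
|(Parcel A ∩ Parcel B) ∖ Parcel C| = 84.5794 − 6.5533 = 78.03.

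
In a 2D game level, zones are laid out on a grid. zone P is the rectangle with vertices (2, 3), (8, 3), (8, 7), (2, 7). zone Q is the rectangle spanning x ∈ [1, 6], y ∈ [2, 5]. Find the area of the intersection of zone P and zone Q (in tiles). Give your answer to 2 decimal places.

|zone P∩zone Q|: x∈[2,6], y∈[3,5] → 4·2 = 8.

8.00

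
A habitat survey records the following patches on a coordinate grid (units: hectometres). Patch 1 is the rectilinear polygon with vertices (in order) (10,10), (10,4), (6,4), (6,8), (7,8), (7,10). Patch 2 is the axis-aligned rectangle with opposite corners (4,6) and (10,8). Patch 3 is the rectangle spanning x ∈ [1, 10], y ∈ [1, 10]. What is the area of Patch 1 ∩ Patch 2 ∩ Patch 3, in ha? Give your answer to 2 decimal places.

8.00

The intersection is the polygon with vertices (6,6), (6,8), (7,8), (10,8), (10,6).
By the shoelace formula its area is 8.00.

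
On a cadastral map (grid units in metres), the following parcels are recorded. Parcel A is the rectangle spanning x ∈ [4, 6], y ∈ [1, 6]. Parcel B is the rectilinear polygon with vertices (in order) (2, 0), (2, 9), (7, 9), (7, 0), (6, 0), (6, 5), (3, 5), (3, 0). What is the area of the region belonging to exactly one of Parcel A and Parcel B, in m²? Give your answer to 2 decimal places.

36.00

|Parcel A| = 10, |Parcel B| = 30, |Parcel A∩Parcel B| = 2.
|Parcel A △ Parcel B| = |Parcel A| + |Parcel B| − 2·|Parcel A∩Parcel B| = 10 + 30 − 4 = 36.00.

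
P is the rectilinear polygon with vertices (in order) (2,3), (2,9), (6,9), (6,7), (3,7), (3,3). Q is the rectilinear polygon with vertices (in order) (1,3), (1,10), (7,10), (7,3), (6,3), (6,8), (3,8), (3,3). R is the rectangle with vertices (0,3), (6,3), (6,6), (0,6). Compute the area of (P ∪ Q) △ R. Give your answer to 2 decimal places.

|P ∪ Q| = 30.
|(P ∪ Q) ∩ R| = 6.
|(P ∪ Q) △ R| = 30 + 18 − 12 = 36.00.

36.00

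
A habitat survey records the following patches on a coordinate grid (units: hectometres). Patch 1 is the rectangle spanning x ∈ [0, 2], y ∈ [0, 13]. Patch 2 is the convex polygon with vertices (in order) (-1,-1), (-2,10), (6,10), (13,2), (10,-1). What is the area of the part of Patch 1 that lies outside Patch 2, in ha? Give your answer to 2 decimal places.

|Patch 1| = 26, |Patch 1∩Patch 2| = 20.
|Patch 1 ∖ Patch 2| = |Patch 1| − |Patch 1∩Patch 2| = 26 − 20 = 6.00.

6.00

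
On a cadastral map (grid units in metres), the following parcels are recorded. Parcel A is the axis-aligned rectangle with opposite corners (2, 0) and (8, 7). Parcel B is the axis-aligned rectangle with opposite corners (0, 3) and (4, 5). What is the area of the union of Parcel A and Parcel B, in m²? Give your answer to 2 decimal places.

By inclusion–exclusion:
Individual areas: |Parcel A| = 42, |Parcel B| = 8.
|Parcel A∩Parcel B|: x∈[2,4], y∈[3,5] → 2·2 = 4.
|Parcel A ∪ Parcel B| = 50 − 4 = 46.00.

46.00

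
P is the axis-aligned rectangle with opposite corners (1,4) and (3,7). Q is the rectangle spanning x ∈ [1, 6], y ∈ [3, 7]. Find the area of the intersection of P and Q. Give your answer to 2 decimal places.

|P∩Q|: x∈[1,3], y∈[4,7] → 2·3 = 6.

6.00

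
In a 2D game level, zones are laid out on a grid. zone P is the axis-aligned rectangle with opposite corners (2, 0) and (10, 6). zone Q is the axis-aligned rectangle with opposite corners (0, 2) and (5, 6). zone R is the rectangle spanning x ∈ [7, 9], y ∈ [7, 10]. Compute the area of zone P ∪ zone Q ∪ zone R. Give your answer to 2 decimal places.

By inclusion–exclusion:
Individual areas: |zone P| = 48, |zone Q| = 20, |zone R| = 6.
|zone P∩zone Q|: x∈[2,5], y∈[2,6] → 3·4 = 12.
|zone P∩zone R| = 0 (no overlap).
|zone Q∩zone R| = 0 (no overlap).
|zone P∩zone Q∩zone R| = 0.
|zone P ∪ zone Q ∪ zone R| = 74 − 12 + 0 = 62.00.

62.00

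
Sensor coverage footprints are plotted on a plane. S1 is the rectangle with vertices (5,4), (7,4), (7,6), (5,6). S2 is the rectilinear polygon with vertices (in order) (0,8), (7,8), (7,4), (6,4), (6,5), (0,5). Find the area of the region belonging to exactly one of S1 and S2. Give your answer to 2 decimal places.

|S1| = 4, |S2| = 22, |S1∩S2| = 3.
|S1 △ S2| = |S1| + |S2| − 2·|S1∩S2| = 4 + 22 − 6 = 20.00.

20.00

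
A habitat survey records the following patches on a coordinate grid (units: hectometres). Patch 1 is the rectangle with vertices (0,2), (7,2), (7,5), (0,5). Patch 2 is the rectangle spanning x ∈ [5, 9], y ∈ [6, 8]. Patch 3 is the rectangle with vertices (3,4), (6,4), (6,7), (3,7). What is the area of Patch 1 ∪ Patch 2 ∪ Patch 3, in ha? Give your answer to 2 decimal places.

34.00

By inclusion–exclusion:
Individual areas: |Patch 1| = 21, |Patch 2| = 8, |Patch 3| = 9.
|Patch 1∩Patch 2| = 0 (no overlap).
|Patch 1∩Patch 3|: x∈[3,6], y∈[4,5] → 3·1 = 3.
|Patch 2∩Patch 3|: x∈[5,6], y∈[6,7] → 1·1 = 1.
|Patch 1∩Patch 2∩Patch 3| = 0.
|Patch 1 ∪ Patch 2 ∪ Patch 3| = 38 − 4 + 0 = 34.00.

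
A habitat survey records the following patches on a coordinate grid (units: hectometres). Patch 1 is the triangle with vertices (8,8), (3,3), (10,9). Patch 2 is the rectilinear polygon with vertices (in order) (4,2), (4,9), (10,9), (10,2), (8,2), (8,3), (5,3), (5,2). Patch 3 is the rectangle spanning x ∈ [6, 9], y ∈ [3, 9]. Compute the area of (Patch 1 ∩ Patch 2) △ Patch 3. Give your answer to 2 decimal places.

|Patch 1 ∩ Patch 2| = 2.4286.
|(Patch 1 ∩ Patch 2) ∩ Patch 3| = 1.6786.
|(Patch 1 ∩ Patch 2) △ Patch 3| = 2.4286 + 18 − 3.3571 = 17.07.

17.07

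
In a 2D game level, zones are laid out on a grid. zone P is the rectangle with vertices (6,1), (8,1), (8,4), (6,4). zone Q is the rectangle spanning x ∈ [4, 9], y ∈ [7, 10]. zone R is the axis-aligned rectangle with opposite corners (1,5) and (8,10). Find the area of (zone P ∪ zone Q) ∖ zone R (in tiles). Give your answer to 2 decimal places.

|zone P ∪ zone Q| = 21.
|(zone P ∪ zone Q) ∩ zone R| = 12.
|(zone P ∪ zone Q) ∖ zone R| = 21 − 12 = 9.00.

9.00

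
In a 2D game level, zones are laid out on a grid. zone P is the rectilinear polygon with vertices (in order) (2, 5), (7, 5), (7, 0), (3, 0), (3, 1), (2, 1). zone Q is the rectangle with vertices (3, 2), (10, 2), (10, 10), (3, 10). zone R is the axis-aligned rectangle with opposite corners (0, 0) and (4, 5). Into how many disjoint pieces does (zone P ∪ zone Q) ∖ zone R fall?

(zone P ∪ zone Q) ∖ zone R is a single connected region.

1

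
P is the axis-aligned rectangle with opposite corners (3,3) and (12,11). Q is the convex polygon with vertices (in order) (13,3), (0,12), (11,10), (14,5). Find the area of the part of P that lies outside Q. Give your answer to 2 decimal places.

38.85

|P| = 72, |P∩Q| = 33.1474.
|P ∖ Q| = |P| − |P∩Q| = 72 − 33.1474 = 38.85.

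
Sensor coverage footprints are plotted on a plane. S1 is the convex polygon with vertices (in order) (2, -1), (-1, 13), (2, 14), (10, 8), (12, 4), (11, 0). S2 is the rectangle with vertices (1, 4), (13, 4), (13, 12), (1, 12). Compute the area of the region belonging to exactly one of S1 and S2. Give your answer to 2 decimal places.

90.33

|S1| = 125, |S2| = 96, |S1∩S2| = 65.3333.
|S1 △ S2| = |S1| + |S2| − 2·|S1∩S2| = 125 + 96 − 130.6667 = 90.33.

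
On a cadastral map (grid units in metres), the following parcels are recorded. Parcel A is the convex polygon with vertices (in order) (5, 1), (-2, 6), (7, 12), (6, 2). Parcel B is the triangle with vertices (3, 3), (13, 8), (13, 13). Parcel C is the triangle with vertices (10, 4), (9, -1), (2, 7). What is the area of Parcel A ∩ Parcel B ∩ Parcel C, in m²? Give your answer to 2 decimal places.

The intersection is the polygon with vertices (4.739,3.87), (4.333,4.333), (5.636,5.636), (6.337,5.373), (6.263,4.632).
By the shoelace formula its area is 1.84.

1.84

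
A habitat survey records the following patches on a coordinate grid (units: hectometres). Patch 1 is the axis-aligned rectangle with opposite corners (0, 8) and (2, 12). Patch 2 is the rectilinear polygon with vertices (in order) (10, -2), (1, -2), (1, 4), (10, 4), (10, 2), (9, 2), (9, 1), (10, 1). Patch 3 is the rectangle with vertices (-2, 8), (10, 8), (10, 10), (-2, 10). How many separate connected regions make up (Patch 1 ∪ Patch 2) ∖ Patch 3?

(Patch 1 ∪ Patch 2) ∖ Patch 3 splits into 2 disjoint pieces (area 4, area 53).

2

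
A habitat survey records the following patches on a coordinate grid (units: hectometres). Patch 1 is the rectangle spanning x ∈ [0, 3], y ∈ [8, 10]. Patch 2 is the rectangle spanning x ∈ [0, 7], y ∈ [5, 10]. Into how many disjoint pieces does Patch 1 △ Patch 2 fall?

Patch 1 △ Patch 2 is a single connected region.

1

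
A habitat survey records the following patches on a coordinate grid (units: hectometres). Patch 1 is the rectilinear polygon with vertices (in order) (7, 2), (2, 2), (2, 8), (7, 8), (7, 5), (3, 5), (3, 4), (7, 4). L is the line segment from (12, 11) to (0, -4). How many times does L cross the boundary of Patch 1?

2

The segment meets the boundary at (4.8,2), (6.4,4).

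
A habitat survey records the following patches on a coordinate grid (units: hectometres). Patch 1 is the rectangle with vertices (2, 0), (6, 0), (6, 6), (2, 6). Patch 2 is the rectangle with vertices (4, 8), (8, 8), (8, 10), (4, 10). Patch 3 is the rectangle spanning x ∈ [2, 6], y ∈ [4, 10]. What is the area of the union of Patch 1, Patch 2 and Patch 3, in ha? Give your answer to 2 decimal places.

44.00

By inclusion–exclusion:
Individual areas: |Patch 1| = 24, |Patch 2| = 8, |Patch 3| = 24.
|Patch 1∩Patch 2| = 0 (no overlap).
|Patch 1∩Patch 3|: x∈[2,6], y∈[4,6] → 4·2 = 8.
|Patch 2∩Patch 3|: x∈[4,6], y∈[8,10] → 2·2 = 4.
|Patch 1∩Patch 2∩Patch 3| = 0.
|Patch 1 ∪ Patch 2 ∪ Patch 3| = 56 − 12 + 0 = 44.00.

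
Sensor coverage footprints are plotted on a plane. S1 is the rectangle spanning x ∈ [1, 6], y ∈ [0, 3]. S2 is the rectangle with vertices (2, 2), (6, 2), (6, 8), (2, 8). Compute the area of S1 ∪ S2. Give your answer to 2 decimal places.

35.00

By inclusion–exclusion:
Individual areas: |S1| = 15, |S2| = 24.
|S1∩S2|: x∈[2,6], y∈[2,3] → 4·1 = 4.
|S1 ∪ S2| = 39 − 4 = 35.00.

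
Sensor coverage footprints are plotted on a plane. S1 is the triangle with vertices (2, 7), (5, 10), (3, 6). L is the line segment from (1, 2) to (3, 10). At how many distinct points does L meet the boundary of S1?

2

The segment meets the boundary at (2.333,7.333), (2.2,6.8).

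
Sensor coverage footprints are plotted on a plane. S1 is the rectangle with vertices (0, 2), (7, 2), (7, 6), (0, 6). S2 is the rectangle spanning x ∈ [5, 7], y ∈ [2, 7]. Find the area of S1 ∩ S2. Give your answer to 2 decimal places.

8.00

|S1∩S2|: x∈[5,7], y∈[2,6] → 2·4 = 8.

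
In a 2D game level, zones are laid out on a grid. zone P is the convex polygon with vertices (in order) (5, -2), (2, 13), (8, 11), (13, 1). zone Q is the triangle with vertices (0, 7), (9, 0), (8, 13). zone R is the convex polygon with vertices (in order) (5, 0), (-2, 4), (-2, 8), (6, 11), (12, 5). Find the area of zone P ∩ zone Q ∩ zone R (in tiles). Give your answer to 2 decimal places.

39.01

The intersection is the polygon with vertices (4.667,10.5), (6,11), (8.333,8.667), (8.792,2.708), (7.085,1.489), (3.789,4.053), (2.783,9.087).
By the shoelace formula its area is 39.01.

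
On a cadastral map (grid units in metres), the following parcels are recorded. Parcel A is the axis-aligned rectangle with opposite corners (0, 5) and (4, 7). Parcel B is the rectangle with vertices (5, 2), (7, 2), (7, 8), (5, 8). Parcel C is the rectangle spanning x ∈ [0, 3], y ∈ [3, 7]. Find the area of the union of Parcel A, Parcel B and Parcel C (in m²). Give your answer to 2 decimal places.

26.00

By inclusion–exclusion:
Individual areas: |Parcel A| = 8, |Parcel B| = 12, |Parcel C| = 12.
|Parcel A∩Parcel B| = 0 (no overlap).
|Parcel A∩Parcel C|: x∈[0,3], y∈[5,7] → 3·2 = 6.
|Parcel B∩Parcel C| = 0 (no overlap).
|Parcel A∩Parcel B∩Parcel C| = 0.
|Parcel A ∪ Parcel B ∪ Parcel C| = 32 − 6 + 0 = 26.00.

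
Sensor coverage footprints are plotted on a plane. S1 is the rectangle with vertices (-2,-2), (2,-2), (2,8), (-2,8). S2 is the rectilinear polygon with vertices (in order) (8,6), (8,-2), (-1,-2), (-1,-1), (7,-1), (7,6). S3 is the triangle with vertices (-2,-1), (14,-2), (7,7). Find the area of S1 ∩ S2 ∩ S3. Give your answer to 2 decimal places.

0.47

The intersection is the polygon with vertices (-1,-1), (2,-1), (2,-1.25), (-1,-1.062).
By the shoelace formula its area is 0.47.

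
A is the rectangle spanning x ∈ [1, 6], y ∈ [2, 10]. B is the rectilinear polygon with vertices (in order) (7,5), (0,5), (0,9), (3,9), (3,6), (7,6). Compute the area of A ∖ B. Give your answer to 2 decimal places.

29.00

|A| = 40, |A∩B| = 11.
|A ∖ B| = |A| − |A∩B| = 40 − 11 = 29.00.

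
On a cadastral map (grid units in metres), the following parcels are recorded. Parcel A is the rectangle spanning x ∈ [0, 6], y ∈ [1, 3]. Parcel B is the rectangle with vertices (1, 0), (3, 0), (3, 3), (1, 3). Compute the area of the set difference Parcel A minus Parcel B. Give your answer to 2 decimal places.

|Parcel A∩Parcel B|: x∈[1,3], y∈[1,3] → 2·2 = 4.
|Parcel A| = 12.
|Parcel A ∖ Parcel B| = |Parcel A| − |Parcel A∩Parcel B| = 12 − 4 = 8.00.

8.00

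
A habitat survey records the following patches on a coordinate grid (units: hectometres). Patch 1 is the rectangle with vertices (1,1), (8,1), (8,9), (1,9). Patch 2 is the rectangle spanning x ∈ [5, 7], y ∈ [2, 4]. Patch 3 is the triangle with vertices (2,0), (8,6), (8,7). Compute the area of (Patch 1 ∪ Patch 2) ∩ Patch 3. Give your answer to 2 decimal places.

2.93

The region (Patch 1 ∪ Patch 2) ∩ Patch 3 is the polygon with vertices (8,6), (3,1), (2.857,1), (8,7).
By the shoelace formula its area is 2.93.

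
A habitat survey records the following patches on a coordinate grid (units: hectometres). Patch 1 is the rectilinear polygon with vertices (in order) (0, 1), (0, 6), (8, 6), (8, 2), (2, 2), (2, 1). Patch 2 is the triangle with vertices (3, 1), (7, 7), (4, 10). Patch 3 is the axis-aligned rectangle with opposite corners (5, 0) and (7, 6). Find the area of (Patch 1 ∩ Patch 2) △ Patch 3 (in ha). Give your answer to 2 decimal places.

16.00

|Patch 1 ∩ Patch 2| = 6.6667.
|(Patch 1 ∩ Patch 2) ∩ Patch 3| = 1.3333.
|(Patch 1 ∩ Patch 2) △ Patch 3| = 6.6667 + 12 − 2.6667 = 16.00.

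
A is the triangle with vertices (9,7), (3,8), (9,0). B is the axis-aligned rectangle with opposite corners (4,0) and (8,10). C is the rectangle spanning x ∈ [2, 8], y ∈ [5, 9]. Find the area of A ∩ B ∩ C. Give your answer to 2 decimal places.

The intersection is the polygon with vertices (8,5), (5.25,5), (4,6.667), (4,7.833), (8,7.167).
By the shoelace formula its area is 8.96.

8.96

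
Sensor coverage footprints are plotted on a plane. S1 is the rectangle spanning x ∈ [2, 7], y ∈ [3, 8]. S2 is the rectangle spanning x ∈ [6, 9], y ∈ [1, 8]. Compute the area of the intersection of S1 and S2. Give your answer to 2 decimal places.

5.00

|S1∩S2|: x∈[6,7], y∈[3,8] → 1·5 = 5.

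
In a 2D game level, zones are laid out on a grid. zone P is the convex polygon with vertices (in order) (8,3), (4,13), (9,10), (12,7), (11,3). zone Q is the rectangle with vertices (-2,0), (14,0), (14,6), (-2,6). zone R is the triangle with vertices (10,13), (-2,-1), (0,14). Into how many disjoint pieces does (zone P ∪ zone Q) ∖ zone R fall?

(zone P ∪ zone Q) ∖ zone R splits into 2 disjoint pieces (area 93.3175, area 3.2).

2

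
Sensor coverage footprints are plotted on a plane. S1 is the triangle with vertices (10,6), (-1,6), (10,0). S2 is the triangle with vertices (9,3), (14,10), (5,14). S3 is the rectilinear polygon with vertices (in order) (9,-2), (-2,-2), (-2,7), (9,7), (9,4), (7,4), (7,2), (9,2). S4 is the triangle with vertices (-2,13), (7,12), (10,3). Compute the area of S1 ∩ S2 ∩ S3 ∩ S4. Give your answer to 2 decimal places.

The intersection is the polygon with vertices (9,6), (9,4), (8.8,4), (8.565,4.196), (7.909,6).
By the shoelace formula its area is 1.44.

1.44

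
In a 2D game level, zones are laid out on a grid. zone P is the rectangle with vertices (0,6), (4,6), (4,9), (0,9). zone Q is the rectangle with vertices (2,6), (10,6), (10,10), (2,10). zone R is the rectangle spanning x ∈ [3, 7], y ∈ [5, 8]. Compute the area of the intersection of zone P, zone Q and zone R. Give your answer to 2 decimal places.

The intersection is the polygon with vertices (4,6), (3,6), (3,8), (4,8).
By the shoelace formula its area is 2.00.

2.00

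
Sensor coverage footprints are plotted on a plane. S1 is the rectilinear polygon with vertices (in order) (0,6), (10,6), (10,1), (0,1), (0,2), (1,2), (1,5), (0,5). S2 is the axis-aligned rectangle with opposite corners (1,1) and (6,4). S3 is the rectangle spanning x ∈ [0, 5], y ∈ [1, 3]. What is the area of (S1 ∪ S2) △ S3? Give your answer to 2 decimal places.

39.00

|S1 ∪ S2| = 47.
|(S1 ∪ S2) ∩ S3| = 9.
|(S1 ∪ S2) △ S3| = 47 + 10 − 18 = 39.00.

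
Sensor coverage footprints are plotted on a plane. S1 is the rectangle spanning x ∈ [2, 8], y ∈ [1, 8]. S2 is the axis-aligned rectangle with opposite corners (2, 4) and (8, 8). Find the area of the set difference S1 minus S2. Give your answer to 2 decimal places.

18.00

|S1∩S2|: x∈[2,8], y∈[4,8] → 6·4 = 24.
|S1| = 42.
|S1 ∖ S2| = |S1| − |S1∩S2| = 42 − 24 = 18.00.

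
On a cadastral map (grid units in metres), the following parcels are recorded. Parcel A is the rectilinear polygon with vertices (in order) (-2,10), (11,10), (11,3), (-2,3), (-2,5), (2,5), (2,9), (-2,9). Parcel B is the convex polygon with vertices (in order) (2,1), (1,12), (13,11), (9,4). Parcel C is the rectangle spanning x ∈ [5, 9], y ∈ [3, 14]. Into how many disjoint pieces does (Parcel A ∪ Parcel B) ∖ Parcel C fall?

2

(Parcel A ∪ Parcel B) ∖ Parcel C splits into 2 disjoint pieces (area 47.1818, area 20.1667).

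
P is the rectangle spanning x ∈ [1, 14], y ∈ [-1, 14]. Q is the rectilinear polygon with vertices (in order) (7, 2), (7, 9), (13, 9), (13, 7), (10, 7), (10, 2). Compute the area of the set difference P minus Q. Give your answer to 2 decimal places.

168.00

|P| = 195, |P∩Q| = 27.
|P ∖ Q| = |P| − |P∩Q| = 195 − 27 = 168.00.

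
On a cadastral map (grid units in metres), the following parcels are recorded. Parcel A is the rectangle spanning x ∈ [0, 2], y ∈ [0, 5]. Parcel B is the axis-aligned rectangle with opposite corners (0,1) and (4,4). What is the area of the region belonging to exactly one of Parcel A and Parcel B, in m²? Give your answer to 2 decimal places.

10.00

|Parcel A∩Parcel B|: x∈[0,2], y∈[1,4] → 2·3 = 6.
|Parcel A △ Parcel B| = |Parcel A| + |Parcel B| − 2·|Parcel A∩Parcel B| = 10 + 12 − 12 = 10.00.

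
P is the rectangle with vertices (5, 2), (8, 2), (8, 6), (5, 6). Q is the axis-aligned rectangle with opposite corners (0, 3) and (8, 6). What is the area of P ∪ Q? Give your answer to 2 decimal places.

27.00

By inclusion–exclusion:
Individual areas: |P| = 12, |Q| = 24.
|P∩Q|: x∈[5,8], y∈[3,6] → 3·3 = 9.
|P ∪ Q| = 36 − 9 = 27.00.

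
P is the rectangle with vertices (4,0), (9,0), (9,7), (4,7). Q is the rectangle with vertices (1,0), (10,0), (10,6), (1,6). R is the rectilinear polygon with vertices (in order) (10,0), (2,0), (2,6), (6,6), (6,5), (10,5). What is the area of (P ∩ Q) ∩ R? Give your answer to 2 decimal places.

27.00

The region (P ∩ Q) ∩ R is the polygon with vertices (4,0), (4,6), (6,6), (6,5), (9,5), (9,0).
By the shoelace formula its area is 27.00.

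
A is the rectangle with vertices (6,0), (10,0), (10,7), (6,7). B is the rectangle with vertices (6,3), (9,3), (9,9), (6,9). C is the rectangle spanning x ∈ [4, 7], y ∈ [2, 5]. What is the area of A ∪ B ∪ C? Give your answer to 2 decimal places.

By inclusion–exclusion:
Individual areas: |A| = 28, |B| = 18, |C| = 9.
|A∩B|: x∈[6,9], y∈[3,7] → 3·4 = 12.
|A∩C|: x∈[6,7], y∈[2,5] → 1·3 = 3.
|B∩C|: x∈[6,7], y∈[3,5] → 1·2 = 2.
|A∩B∩C| = 2.
|A ∪ B ∪ C| = 55 − 17 + 2 = 40.00.

40.00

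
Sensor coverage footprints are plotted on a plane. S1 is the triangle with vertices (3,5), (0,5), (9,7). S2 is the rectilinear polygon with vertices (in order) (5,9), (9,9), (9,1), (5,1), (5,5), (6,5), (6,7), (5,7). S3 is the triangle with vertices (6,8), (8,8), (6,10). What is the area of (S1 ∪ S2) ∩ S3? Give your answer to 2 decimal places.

1.50

The region (S1 ∪ S2) ∩ S3 is the polygon with vertices (7,9), (8,8), (6,8), (6,9).
By the shoelace formula its area is 1.50.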